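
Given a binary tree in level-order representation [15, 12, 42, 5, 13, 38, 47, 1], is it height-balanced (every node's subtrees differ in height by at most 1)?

Tree (level-order array): [15, 12, 42, 5, 13, 38, 47, 1]
Definition: a tree is height-balanced if, at every node, |h(left) - h(right)| <= 1 (empty subtree has height -1).
Bottom-up per-node check:
  node 1: h_left=-1, h_right=-1, diff=0 [OK], height=0
  node 5: h_left=0, h_right=-1, diff=1 [OK], height=1
  node 13: h_left=-1, h_right=-1, diff=0 [OK], height=0
  node 12: h_left=1, h_right=0, diff=1 [OK], height=2
  node 38: h_left=-1, h_right=-1, diff=0 [OK], height=0
  node 47: h_left=-1, h_right=-1, diff=0 [OK], height=0
  node 42: h_left=0, h_right=0, diff=0 [OK], height=1
  node 15: h_left=2, h_right=1, diff=1 [OK], height=3
All nodes satisfy the balance condition.
Result: Balanced


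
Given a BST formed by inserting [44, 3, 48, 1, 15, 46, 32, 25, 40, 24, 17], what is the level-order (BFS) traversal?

Tree insertion order: [44, 3, 48, 1, 15, 46, 32, 25, 40, 24, 17]
Tree (level-order array): [44, 3, 48, 1, 15, 46, None, None, None, None, 32, None, None, 25, 40, 24, None, None, None, 17]
BFS from the root, enqueuing left then right child of each popped node:
  queue [44] -> pop 44, enqueue [3, 48], visited so far: [44]
  queue [3, 48] -> pop 3, enqueue [1, 15], visited so far: [44, 3]
  queue [48, 1, 15] -> pop 48, enqueue [46], visited so far: [44, 3, 48]
  queue [1, 15, 46] -> pop 1, enqueue [none], visited so far: [44, 3, 48, 1]
  queue [15, 46] -> pop 15, enqueue [32], visited so far: [44, 3, 48, 1, 15]
  queue [46, 32] -> pop 46, enqueue [none], visited so far: [44, 3, 48, 1, 15, 46]
  queue [32] -> pop 32, enqueue [25, 40], visited so far: [44, 3, 48, 1, 15, 46, 32]
  queue [25, 40] -> pop 25, enqueue [24], visited so far: [44, 3, 48, 1, 15, 46, 32, 25]
  queue [40, 24] -> pop 40, enqueue [none], visited so far: [44, 3, 48, 1, 15, 46, 32, 25, 40]
  queue [24] -> pop 24, enqueue [17], visited so far: [44, 3, 48, 1, 15, 46, 32, 25, 40, 24]
  queue [17] -> pop 17, enqueue [none], visited so far: [44, 3, 48, 1, 15, 46, 32, 25, 40, 24, 17]
Result: [44, 3, 48, 1, 15, 46, 32, 25, 40, 24, 17]


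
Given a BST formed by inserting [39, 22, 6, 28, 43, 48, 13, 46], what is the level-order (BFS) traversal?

Tree insertion order: [39, 22, 6, 28, 43, 48, 13, 46]
Tree (level-order array): [39, 22, 43, 6, 28, None, 48, None, 13, None, None, 46]
BFS from the root, enqueuing left then right child of each popped node:
  queue [39] -> pop 39, enqueue [22, 43], visited so far: [39]
  queue [22, 43] -> pop 22, enqueue [6, 28], visited so far: [39, 22]
  queue [43, 6, 28] -> pop 43, enqueue [48], visited so far: [39, 22, 43]
  queue [6, 28, 48] -> pop 6, enqueue [13], visited so far: [39, 22, 43, 6]
  queue [28, 48, 13] -> pop 28, enqueue [none], visited so far: [39, 22, 43, 6, 28]
  queue [48, 13] -> pop 48, enqueue [46], visited so far: [39, 22, 43, 6, 28, 48]
  queue [13, 46] -> pop 13, enqueue [none], visited so far: [39, 22, 43, 6, 28, 48, 13]
  queue [46] -> pop 46, enqueue [none], visited so far: [39, 22, 43, 6, 28, 48, 13, 46]
Result: [39, 22, 43, 6, 28, 48, 13, 46]


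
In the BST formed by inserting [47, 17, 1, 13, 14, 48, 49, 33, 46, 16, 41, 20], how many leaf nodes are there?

Tree built from: [47, 17, 1, 13, 14, 48, 49, 33, 46, 16, 41, 20]
Tree (level-order array): [47, 17, 48, 1, 33, None, 49, None, 13, 20, 46, None, None, None, 14, None, None, 41, None, None, 16]
Rule: A leaf has 0 children.
Per-node child counts:
  node 47: 2 child(ren)
  node 17: 2 child(ren)
  node 1: 1 child(ren)
  node 13: 1 child(ren)
  node 14: 1 child(ren)
  node 16: 0 child(ren)
  node 33: 2 child(ren)
  node 20: 0 child(ren)
  node 46: 1 child(ren)
  node 41: 0 child(ren)
  node 48: 1 child(ren)
  node 49: 0 child(ren)
Matching nodes: [16, 20, 41, 49]
Count of leaf nodes: 4


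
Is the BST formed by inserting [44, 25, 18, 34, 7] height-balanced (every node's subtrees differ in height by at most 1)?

Tree (level-order array): [44, 25, None, 18, 34, 7]
Definition: a tree is height-balanced if, at every node, |h(left) - h(right)| <= 1 (empty subtree has height -1).
Bottom-up per-node check:
  node 7: h_left=-1, h_right=-1, diff=0 [OK], height=0
  node 18: h_left=0, h_right=-1, diff=1 [OK], height=1
  node 34: h_left=-1, h_right=-1, diff=0 [OK], height=0
  node 25: h_left=1, h_right=0, diff=1 [OK], height=2
  node 44: h_left=2, h_right=-1, diff=3 [FAIL (|2--1|=3 > 1)], height=3
Node 44 violates the condition: |2 - -1| = 3 > 1.
Result: Not balanced


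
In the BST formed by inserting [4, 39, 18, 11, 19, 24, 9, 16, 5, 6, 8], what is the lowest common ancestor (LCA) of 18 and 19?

Tree insertion order: [4, 39, 18, 11, 19, 24, 9, 16, 5, 6, 8]
Tree (level-order array): [4, None, 39, 18, None, 11, 19, 9, 16, None, 24, 5, None, None, None, None, None, None, 6, None, 8]
In a BST, the LCA of p=18, q=19 is the first node v on the
root-to-leaf path with p <= v <= q (go left if both < v, right if both > v).
Walk from root:
  at 4: both 18 and 19 > 4, go right
  at 39: both 18 and 19 < 39, go left
  at 18: 18 <= 18 <= 19, this is the LCA
LCA = 18


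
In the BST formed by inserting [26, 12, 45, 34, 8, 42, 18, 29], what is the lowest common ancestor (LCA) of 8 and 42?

Tree insertion order: [26, 12, 45, 34, 8, 42, 18, 29]
Tree (level-order array): [26, 12, 45, 8, 18, 34, None, None, None, None, None, 29, 42]
In a BST, the LCA of p=8, q=42 is the first node v on the
root-to-leaf path with p <= v <= q (go left if both < v, right if both > v).
Walk from root:
  at 26: 8 <= 26 <= 42, this is the LCA
LCA = 26


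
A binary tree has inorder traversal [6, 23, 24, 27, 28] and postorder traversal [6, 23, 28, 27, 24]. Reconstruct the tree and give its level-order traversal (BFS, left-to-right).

Inorder:   [6, 23, 24, 27, 28]
Postorder: [6, 23, 28, 27, 24]
Algorithm: postorder visits root last, so walk postorder right-to-left;
each value is the root of the current inorder slice — split it at that
value, recurse on the right subtree first, then the left.
Recursive splits:
  root=24; inorder splits into left=[6, 23], right=[27, 28]
  root=27; inorder splits into left=[], right=[28]
  root=28; inorder splits into left=[], right=[]
  root=23; inorder splits into left=[6], right=[]
  root=6; inorder splits into left=[], right=[]
Reconstructed level-order: [24, 23, 27, 6, 28]


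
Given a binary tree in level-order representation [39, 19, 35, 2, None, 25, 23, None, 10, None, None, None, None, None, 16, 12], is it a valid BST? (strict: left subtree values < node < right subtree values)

Level-order array: [39, 19, 35, 2, None, 25, 23, None, 10, None, None, None, None, None, 16, 12]
Validate using subtree bounds (lo, hi): at each node, require lo < value < hi,
then recurse left with hi=value and right with lo=value.
Preorder trace (stopping at first violation):
  at node 39 with bounds (-inf, +inf): OK
  at node 19 with bounds (-inf, 39): OK
  at node 2 with bounds (-inf, 19): OK
  at node 10 with bounds (2, 19): OK
  at node 16 with bounds (10, 19): OK
  at node 12 with bounds (10, 16): OK
  at node 35 with bounds (39, +inf): VIOLATION
Node 35 violates its bound: not (39 < 35 < +inf).
Result: Not a valid BST


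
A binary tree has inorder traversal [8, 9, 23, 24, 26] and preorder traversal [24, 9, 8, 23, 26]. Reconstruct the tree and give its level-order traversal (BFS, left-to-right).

Inorder:  [8, 9, 23, 24, 26]
Preorder: [24, 9, 8, 23, 26]
Algorithm: preorder visits root first, so consume preorder in order;
for each root, split the current inorder slice at that value into
left-subtree inorder and right-subtree inorder, then recurse.
Recursive splits:
  root=24; inorder splits into left=[8, 9, 23], right=[26]
  root=9; inorder splits into left=[8], right=[23]
  root=8; inorder splits into left=[], right=[]
  root=23; inorder splits into left=[], right=[]
  root=26; inorder splits into left=[], right=[]
Reconstructed level-order: [24, 9, 26, 8, 23]


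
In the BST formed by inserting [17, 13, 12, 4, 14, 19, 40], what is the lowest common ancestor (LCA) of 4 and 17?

Tree insertion order: [17, 13, 12, 4, 14, 19, 40]
Tree (level-order array): [17, 13, 19, 12, 14, None, 40, 4]
In a BST, the LCA of p=4, q=17 is the first node v on the
root-to-leaf path with p <= v <= q (go left if both < v, right if both > v).
Walk from root:
  at 17: 4 <= 17 <= 17, this is the LCA
LCA = 17


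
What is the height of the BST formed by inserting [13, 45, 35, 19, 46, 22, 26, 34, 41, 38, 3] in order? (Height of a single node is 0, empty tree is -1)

Insertion order: [13, 45, 35, 19, 46, 22, 26, 34, 41, 38, 3]
Tree (level-order array): [13, 3, 45, None, None, 35, 46, 19, 41, None, None, None, 22, 38, None, None, 26, None, None, None, 34]
Compute height bottom-up (empty subtree = -1):
  height(3) = 1 + max(-1, -1) = 0
  height(34) = 1 + max(-1, -1) = 0
  height(26) = 1 + max(-1, 0) = 1
  height(22) = 1 + max(-1, 1) = 2
  height(19) = 1 + max(-1, 2) = 3
  height(38) = 1 + max(-1, -1) = 0
  height(41) = 1 + max(0, -1) = 1
  height(35) = 1 + max(3, 1) = 4
  height(46) = 1 + max(-1, -1) = 0
  height(45) = 1 + max(4, 0) = 5
  height(13) = 1 + max(0, 5) = 6
Height = 6


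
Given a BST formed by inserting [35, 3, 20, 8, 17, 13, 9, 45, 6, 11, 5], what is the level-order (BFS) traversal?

Tree insertion order: [35, 3, 20, 8, 17, 13, 9, 45, 6, 11, 5]
Tree (level-order array): [35, 3, 45, None, 20, None, None, 8, None, 6, 17, 5, None, 13, None, None, None, 9, None, None, 11]
BFS from the root, enqueuing left then right child of each popped node:
  queue [35] -> pop 35, enqueue [3, 45], visited so far: [35]
  queue [3, 45] -> pop 3, enqueue [20], visited so far: [35, 3]
  queue [45, 20] -> pop 45, enqueue [none], visited so far: [35, 3, 45]
  queue [20] -> pop 20, enqueue [8], visited so far: [35, 3, 45, 20]
  queue [8] -> pop 8, enqueue [6, 17], visited so far: [35, 3, 45, 20, 8]
  queue [6, 17] -> pop 6, enqueue [5], visited so far: [35, 3, 45, 20, 8, 6]
  queue [17, 5] -> pop 17, enqueue [13], visited so far: [35, 3, 45, 20, 8, 6, 17]
  queue [5, 13] -> pop 5, enqueue [none], visited so far: [35, 3, 45, 20, 8, 6, 17, 5]
  queue [13] -> pop 13, enqueue [9], visited so far: [35, 3, 45, 20, 8, 6, 17, 5, 13]
  queue [9] -> pop 9, enqueue [11], visited so far: [35, 3, 45, 20, 8, 6, 17, 5, 13, 9]
  queue [11] -> pop 11, enqueue [none], visited so far: [35, 3, 45, 20, 8, 6, 17, 5, 13, 9, 11]
Result: [35, 3, 45, 20, 8, 6, 17, 5, 13, 9, 11]


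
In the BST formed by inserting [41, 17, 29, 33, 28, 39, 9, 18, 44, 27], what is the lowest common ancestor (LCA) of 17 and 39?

Tree insertion order: [41, 17, 29, 33, 28, 39, 9, 18, 44, 27]
Tree (level-order array): [41, 17, 44, 9, 29, None, None, None, None, 28, 33, 18, None, None, 39, None, 27]
In a BST, the LCA of p=17, q=39 is the first node v on the
root-to-leaf path with p <= v <= q (go left if both < v, right if both > v).
Walk from root:
  at 41: both 17 and 39 < 41, go left
  at 17: 17 <= 17 <= 39, this is the LCA
LCA = 17


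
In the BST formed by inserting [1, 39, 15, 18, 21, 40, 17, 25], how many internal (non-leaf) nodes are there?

Tree built from: [1, 39, 15, 18, 21, 40, 17, 25]
Tree (level-order array): [1, None, 39, 15, 40, None, 18, None, None, 17, 21, None, None, None, 25]
Rule: An internal node has at least one child.
Per-node child counts:
  node 1: 1 child(ren)
  node 39: 2 child(ren)
  node 15: 1 child(ren)
  node 18: 2 child(ren)
  node 17: 0 child(ren)
  node 21: 1 child(ren)
  node 25: 0 child(ren)
  node 40: 0 child(ren)
Matching nodes: [1, 39, 15, 18, 21]
Count of internal (non-leaf) nodes: 5


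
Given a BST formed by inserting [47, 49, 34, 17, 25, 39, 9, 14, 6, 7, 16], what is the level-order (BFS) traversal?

Tree insertion order: [47, 49, 34, 17, 25, 39, 9, 14, 6, 7, 16]
Tree (level-order array): [47, 34, 49, 17, 39, None, None, 9, 25, None, None, 6, 14, None, None, None, 7, None, 16]
BFS from the root, enqueuing left then right child of each popped node:
  queue [47] -> pop 47, enqueue [34, 49], visited so far: [47]
  queue [34, 49] -> pop 34, enqueue [17, 39], visited so far: [47, 34]
  queue [49, 17, 39] -> pop 49, enqueue [none], visited so far: [47, 34, 49]
  queue [17, 39] -> pop 17, enqueue [9, 25], visited so far: [47, 34, 49, 17]
  queue [39, 9, 25] -> pop 39, enqueue [none], visited so far: [47, 34, 49, 17, 39]
  queue [9, 25] -> pop 9, enqueue [6, 14], visited so far: [47, 34, 49, 17, 39, 9]
  queue [25, 6, 14] -> pop 25, enqueue [none], visited so far: [47, 34, 49, 17, 39, 9, 25]
  queue [6, 14] -> pop 6, enqueue [7], visited so far: [47, 34, 49, 17, 39, 9, 25, 6]
  queue [14, 7] -> pop 14, enqueue [16], visited so far: [47, 34, 49, 17, 39, 9, 25, 6, 14]
  queue [7, 16] -> pop 7, enqueue [none], visited so far: [47, 34, 49, 17, 39, 9, 25, 6, 14, 7]
  queue [16] -> pop 16, enqueue [none], visited so far: [47, 34, 49, 17, 39, 9, 25, 6, 14, 7, 16]
Result: [47, 34, 49, 17, 39, 9, 25, 6, 14, 7, 16]


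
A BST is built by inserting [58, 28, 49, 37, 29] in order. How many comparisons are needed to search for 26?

Search path for 26: 58 -> 28
Found: False
Comparisons: 2


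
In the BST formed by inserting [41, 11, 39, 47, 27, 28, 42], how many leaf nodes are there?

Tree built from: [41, 11, 39, 47, 27, 28, 42]
Tree (level-order array): [41, 11, 47, None, 39, 42, None, 27, None, None, None, None, 28]
Rule: A leaf has 0 children.
Per-node child counts:
  node 41: 2 child(ren)
  node 11: 1 child(ren)
  node 39: 1 child(ren)
  node 27: 1 child(ren)
  node 28: 0 child(ren)
  node 47: 1 child(ren)
  node 42: 0 child(ren)
Matching nodes: [28, 42]
Count of leaf nodes: 2


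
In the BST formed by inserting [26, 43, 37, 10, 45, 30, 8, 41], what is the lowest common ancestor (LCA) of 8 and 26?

Tree insertion order: [26, 43, 37, 10, 45, 30, 8, 41]
Tree (level-order array): [26, 10, 43, 8, None, 37, 45, None, None, 30, 41]
In a BST, the LCA of p=8, q=26 is the first node v on the
root-to-leaf path with p <= v <= q (go left if both < v, right if both > v).
Walk from root:
  at 26: 8 <= 26 <= 26, this is the LCA
LCA = 26


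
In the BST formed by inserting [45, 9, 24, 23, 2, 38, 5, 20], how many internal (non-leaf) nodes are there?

Tree built from: [45, 9, 24, 23, 2, 38, 5, 20]
Tree (level-order array): [45, 9, None, 2, 24, None, 5, 23, 38, None, None, 20]
Rule: An internal node has at least one child.
Per-node child counts:
  node 45: 1 child(ren)
  node 9: 2 child(ren)
  node 2: 1 child(ren)
  node 5: 0 child(ren)
  node 24: 2 child(ren)
  node 23: 1 child(ren)
  node 20: 0 child(ren)
  node 38: 0 child(ren)
Matching nodes: [45, 9, 2, 24, 23]
Count of internal (non-leaf) nodes: 5


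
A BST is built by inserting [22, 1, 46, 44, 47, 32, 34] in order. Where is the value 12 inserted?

Starting tree (level order): [22, 1, 46, None, None, 44, 47, 32, None, None, None, None, 34]
Insertion path: 22 -> 1
Result: insert 12 as right child of 1
Final tree (level order): [22, 1, 46, None, 12, 44, 47, None, None, 32, None, None, None, None, 34]


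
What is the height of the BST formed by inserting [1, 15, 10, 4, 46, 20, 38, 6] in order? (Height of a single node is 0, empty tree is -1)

Insertion order: [1, 15, 10, 4, 46, 20, 38, 6]
Tree (level-order array): [1, None, 15, 10, 46, 4, None, 20, None, None, 6, None, 38]
Compute height bottom-up (empty subtree = -1):
  height(6) = 1 + max(-1, -1) = 0
  height(4) = 1 + max(-1, 0) = 1
  height(10) = 1 + max(1, -1) = 2
  height(38) = 1 + max(-1, -1) = 0
  height(20) = 1 + max(-1, 0) = 1
  height(46) = 1 + max(1, -1) = 2
  height(15) = 1 + max(2, 2) = 3
  height(1) = 1 + max(-1, 3) = 4
Height = 4


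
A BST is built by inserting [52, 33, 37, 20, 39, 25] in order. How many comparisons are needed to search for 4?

Search path for 4: 52 -> 33 -> 20
Found: False
Comparisons: 3


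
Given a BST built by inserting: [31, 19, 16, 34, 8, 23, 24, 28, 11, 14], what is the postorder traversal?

Tree insertion order: [31, 19, 16, 34, 8, 23, 24, 28, 11, 14]
Tree (level-order array): [31, 19, 34, 16, 23, None, None, 8, None, None, 24, None, 11, None, 28, None, 14]
Postorder traversal: [14, 11, 8, 16, 28, 24, 23, 19, 34, 31]


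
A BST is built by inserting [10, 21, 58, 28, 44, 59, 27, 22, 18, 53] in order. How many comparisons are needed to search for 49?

Search path for 49: 10 -> 21 -> 58 -> 28 -> 44 -> 53
Found: False
Comparisons: 6


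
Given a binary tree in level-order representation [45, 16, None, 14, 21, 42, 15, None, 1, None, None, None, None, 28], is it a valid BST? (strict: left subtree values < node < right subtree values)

Level-order array: [45, 16, None, 14, 21, 42, 15, None, 1, None, None, None, None, 28]
Validate using subtree bounds (lo, hi): at each node, require lo < value < hi,
then recurse left with hi=value and right with lo=value.
Preorder trace (stopping at first violation):
  at node 45 with bounds (-inf, +inf): OK
  at node 16 with bounds (-inf, 45): OK
  at node 14 with bounds (-inf, 16): OK
  at node 42 with bounds (-inf, 14): VIOLATION
Node 42 violates its bound: not (-inf < 42 < 14).
Result: Not a valid BST


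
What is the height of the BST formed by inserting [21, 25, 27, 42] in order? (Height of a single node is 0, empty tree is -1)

Insertion order: [21, 25, 27, 42]
Tree (level-order array): [21, None, 25, None, 27, None, 42]
Compute height bottom-up (empty subtree = -1):
  height(42) = 1 + max(-1, -1) = 0
  height(27) = 1 + max(-1, 0) = 1
  height(25) = 1 + max(-1, 1) = 2
  height(21) = 1 + max(-1, 2) = 3
Height = 3


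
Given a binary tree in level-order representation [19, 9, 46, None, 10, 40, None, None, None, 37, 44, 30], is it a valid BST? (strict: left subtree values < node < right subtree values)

Level-order array: [19, 9, 46, None, 10, 40, None, None, None, 37, 44, 30]
Validate using subtree bounds (lo, hi): at each node, require lo < value < hi,
then recurse left with hi=value and right with lo=value.
Preorder trace (stopping at first violation):
  at node 19 with bounds (-inf, +inf): OK
  at node 9 with bounds (-inf, 19): OK
  at node 10 with bounds (9, 19): OK
  at node 46 with bounds (19, +inf): OK
  at node 40 with bounds (19, 46): OK
  at node 37 with bounds (19, 40): OK
  at node 30 with bounds (19, 37): OK
  at node 44 with bounds (40, 46): OK
No violation found at any node.
Result: Valid BST


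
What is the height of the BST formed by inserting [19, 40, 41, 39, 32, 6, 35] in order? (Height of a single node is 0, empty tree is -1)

Insertion order: [19, 40, 41, 39, 32, 6, 35]
Tree (level-order array): [19, 6, 40, None, None, 39, 41, 32, None, None, None, None, 35]
Compute height bottom-up (empty subtree = -1):
  height(6) = 1 + max(-1, -1) = 0
  height(35) = 1 + max(-1, -1) = 0
  height(32) = 1 + max(-1, 0) = 1
  height(39) = 1 + max(1, -1) = 2
  height(41) = 1 + max(-1, -1) = 0
  height(40) = 1 + max(2, 0) = 3
  height(19) = 1 + max(0, 3) = 4
Height = 4


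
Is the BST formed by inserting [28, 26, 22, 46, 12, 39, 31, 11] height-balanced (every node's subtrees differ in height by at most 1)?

Tree (level-order array): [28, 26, 46, 22, None, 39, None, 12, None, 31, None, 11]
Definition: a tree is height-balanced if, at every node, |h(left) - h(right)| <= 1 (empty subtree has height -1).
Bottom-up per-node check:
  node 11: h_left=-1, h_right=-1, diff=0 [OK], height=0
  node 12: h_left=0, h_right=-1, diff=1 [OK], height=1
  node 22: h_left=1, h_right=-1, diff=2 [FAIL (|1--1|=2 > 1)], height=2
  node 26: h_left=2, h_right=-1, diff=3 [FAIL (|2--1|=3 > 1)], height=3
  node 31: h_left=-1, h_right=-1, diff=0 [OK], height=0
  node 39: h_left=0, h_right=-1, diff=1 [OK], height=1
  node 46: h_left=1, h_right=-1, diff=2 [FAIL (|1--1|=2 > 1)], height=2
  node 28: h_left=3, h_right=2, diff=1 [OK], height=4
Node 22 violates the condition: |1 - -1| = 2 > 1.
Result: Not balanced


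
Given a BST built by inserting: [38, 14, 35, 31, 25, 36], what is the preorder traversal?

Tree insertion order: [38, 14, 35, 31, 25, 36]
Tree (level-order array): [38, 14, None, None, 35, 31, 36, 25]
Preorder traversal: [38, 14, 35, 31, 25, 36]


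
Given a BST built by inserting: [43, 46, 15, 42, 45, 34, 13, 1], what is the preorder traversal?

Tree insertion order: [43, 46, 15, 42, 45, 34, 13, 1]
Tree (level-order array): [43, 15, 46, 13, 42, 45, None, 1, None, 34]
Preorder traversal: [43, 15, 13, 1, 42, 34, 46, 45]


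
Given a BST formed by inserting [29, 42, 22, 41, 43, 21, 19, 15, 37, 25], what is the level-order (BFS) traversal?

Tree insertion order: [29, 42, 22, 41, 43, 21, 19, 15, 37, 25]
Tree (level-order array): [29, 22, 42, 21, 25, 41, 43, 19, None, None, None, 37, None, None, None, 15]
BFS from the root, enqueuing left then right child of each popped node:
  queue [29] -> pop 29, enqueue [22, 42], visited so far: [29]
  queue [22, 42] -> pop 22, enqueue [21, 25], visited so far: [29, 22]
  queue [42, 21, 25] -> pop 42, enqueue [41, 43], visited so far: [29, 22, 42]
  queue [21, 25, 41, 43] -> pop 21, enqueue [19], visited so far: [29, 22, 42, 21]
  queue [25, 41, 43, 19] -> pop 25, enqueue [none], visited so far: [29, 22, 42, 21, 25]
  queue [41, 43, 19] -> pop 41, enqueue [37], visited so far: [29, 22, 42, 21, 25, 41]
  queue [43, 19, 37] -> pop 43, enqueue [none], visited so far: [29, 22, 42, 21, 25, 41, 43]
  queue [19, 37] -> pop 19, enqueue [15], visited so far: [29, 22, 42, 21, 25, 41, 43, 19]
  queue [37, 15] -> pop 37, enqueue [none], visited so far: [29, 22, 42, 21, 25, 41, 43, 19, 37]
  queue [15] -> pop 15, enqueue [none], visited so far: [29, 22, 42, 21, 25, 41, 43, 19, 37, 15]
Result: [29, 22, 42, 21, 25, 41, 43, 19, 37, 15]


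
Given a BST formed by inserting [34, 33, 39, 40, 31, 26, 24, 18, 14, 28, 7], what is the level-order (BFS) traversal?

Tree insertion order: [34, 33, 39, 40, 31, 26, 24, 18, 14, 28, 7]
Tree (level-order array): [34, 33, 39, 31, None, None, 40, 26, None, None, None, 24, 28, 18, None, None, None, 14, None, 7]
BFS from the root, enqueuing left then right child of each popped node:
  queue [34] -> pop 34, enqueue [33, 39], visited so far: [34]
  queue [33, 39] -> pop 33, enqueue [31], visited so far: [34, 33]
  queue [39, 31] -> pop 39, enqueue [40], visited so far: [34, 33, 39]
  queue [31, 40] -> pop 31, enqueue [26], visited so far: [34, 33, 39, 31]
  queue [40, 26] -> pop 40, enqueue [none], visited so far: [34, 33, 39, 31, 40]
  queue [26] -> pop 26, enqueue [24, 28], visited so far: [34, 33, 39, 31, 40, 26]
  queue [24, 28] -> pop 24, enqueue [18], visited so far: [34, 33, 39, 31, 40, 26, 24]
  queue [28, 18] -> pop 28, enqueue [none], visited so far: [34, 33, 39, 31, 40, 26, 24, 28]
  queue [18] -> pop 18, enqueue [14], visited so far: [34, 33, 39, 31, 40, 26, 24, 28, 18]
  queue [14] -> pop 14, enqueue [7], visited so far: [34, 33, 39, 31, 40, 26, 24, 28, 18, 14]
  queue [7] -> pop 7, enqueue [none], visited so far: [34, 33, 39, 31, 40, 26, 24, 28, 18, 14, 7]
Result: [34, 33, 39, 31, 40, 26, 24, 28, 18, 14, 7]


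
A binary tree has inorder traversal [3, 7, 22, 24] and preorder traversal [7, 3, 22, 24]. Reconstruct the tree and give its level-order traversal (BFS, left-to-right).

Inorder:  [3, 7, 22, 24]
Preorder: [7, 3, 22, 24]
Algorithm: preorder visits root first, so consume preorder in order;
for each root, split the current inorder slice at that value into
left-subtree inorder and right-subtree inorder, then recurse.
Recursive splits:
  root=7; inorder splits into left=[3], right=[22, 24]
  root=3; inorder splits into left=[], right=[]
  root=22; inorder splits into left=[], right=[24]
  root=24; inorder splits into left=[], right=[]
Reconstructed level-order: [7, 3, 22, 24]


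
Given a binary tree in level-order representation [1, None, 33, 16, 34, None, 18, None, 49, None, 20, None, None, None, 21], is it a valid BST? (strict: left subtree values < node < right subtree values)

Level-order array: [1, None, 33, 16, 34, None, 18, None, 49, None, 20, None, None, None, 21]
Validate using subtree bounds (lo, hi): at each node, require lo < value < hi,
then recurse left with hi=value and right with lo=value.
Preorder trace (stopping at first violation):
  at node 1 with bounds (-inf, +inf): OK
  at node 33 with bounds (1, +inf): OK
  at node 16 with bounds (1, 33): OK
  at node 18 with bounds (16, 33): OK
  at node 20 with bounds (18, 33): OK
  at node 21 with bounds (20, 33): OK
  at node 34 with bounds (33, +inf): OK
  at node 49 with bounds (34, +inf): OK
No violation found at any node.
Result: Valid BST


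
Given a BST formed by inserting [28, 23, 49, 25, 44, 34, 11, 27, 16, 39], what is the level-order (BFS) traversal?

Tree insertion order: [28, 23, 49, 25, 44, 34, 11, 27, 16, 39]
Tree (level-order array): [28, 23, 49, 11, 25, 44, None, None, 16, None, 27, 34, None, None, None, None, None, None, 39]
BFS from the root, enqueuing left then right child of each popped node:
  queue [28] -> pop 28, enqueue [23, 49], visited so far: [28]
  queue [23, 49] -> pop 23, enqueue [11, 25], visited so far: [28, 23]
  queue [49, 11, 25] -> pop 49, enqueue [44], visited so far: [28, 23, 49]
  queue [11, 25, 44] -> pop 11, enqueue [16], visited so far: [28, 23, 49, 11]
  queue [25, 44, 16] -> pop 25, enqueue [27], visited so far: [28, 23, 49, 11, 25]
  queue [44, 16, 27] -> pop 44, enqueue [34], visited so far: [28, 23, 49, 11, 25, 44]
  queue [16, 27, 34] -> pop 16, enqueue [none], visited so far: [28, 23, 49, 11, 25, 44, 16]
  queue [27, 34] -> pop 27, enqueue [none], visited so far: [28, 23, 49, 11, 25, 44, 16, 27]
  queue [34] -> pop 34, enqueue [39], visited so far: [28, 23, 49, 11, 25, 44, 16, 27, 34]
  queue [39] -> pop 39, enqueue [none], visited so far: [28, 23, 49, 11, 25, 44, 16, 27, 34, 39]
Result: [28, 23, 49, 11, 25, 44, 16, 27, 34, 39]


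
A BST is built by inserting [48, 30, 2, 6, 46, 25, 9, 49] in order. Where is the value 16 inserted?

Starting tree (level order): [48, 30, 49, 2, 46, None, None, None, 6, None, None, None, 25, 9]
Insertion path: 48 -> 30 -> 2 -> 6 -> 25 -> 9
Result: insert 16 as right child of 9
Final tree (level order): [48, 30, 49, 2, 46, None, None, None, 6, None, None, None, 25, 9, None, None, 16]


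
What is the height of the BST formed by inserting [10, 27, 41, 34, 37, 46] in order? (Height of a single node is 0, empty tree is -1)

Insertion order: [10, 27, 41, 34, 37, 46]
Tree (level-order array): [10, None, 27, None, 41, 34, 46, None, 37]
Compute height bottom-up (empty subtree = -1):
  height(37) = 1 + max(-1, -1) = 0
  height(34) = 1 + max(-1, 0) = 1
  height(46) = 1 + max(-1, -1) = 0
  height(41) = 1 + max(1, 0) = 2
  height(27) = 1 + max(-1, 2) = 3
  height(10) = 1 + max(-1, 3) = 4
Height = 4


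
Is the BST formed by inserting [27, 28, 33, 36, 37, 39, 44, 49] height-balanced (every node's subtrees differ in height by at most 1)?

Tree (level-order array): [27, None, 28, None, 33, None, 36, None, 37, None, 39, None, 44, None, 49]
Definition: a tree is height-balanced if, at every node, |h(left) - h(right)| <= 1 (empty subtree has height -1).
Bottom-up per-node check:
  node 49: h_left=-1, h_right=-1, diff=0 [OK], height=0
  node 44: h_left=-1, h_right=0, diff=1 [OK], height=1
  node 39: h_left=-1, h_right=1, diff=2 [FAIL (|-1-1|=2 > 1)], height=2
  node 37: h_left=-1, h_right=2, diff=3 [FAIL (|-1-2|=3 > 1)], height=3
  node 36: h_left=-1, h_right=3, diff=4 [FAIL (|-1-3|=4 > 1)], height=4
  node 33: h_left=-1, h_right=4, diff=5 [FAIL (|-1-4|=5 > 1)], height=5
  node 28: h_left=-1, h_right=5, diff=6 [FAIL (|-1-5|=6 > 1)], height=6
  node 27: h_left=-1, h_right=6, diff=7 [FAIL (|-1-6|=7 > 1)], height=7
Node 39 violates the condition: |-1 - 1| = 2 > 1.
Result: Not balanced


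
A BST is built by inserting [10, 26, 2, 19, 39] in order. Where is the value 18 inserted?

Starting tree (level order): [10, 2, 26, None, None, 19, 39]
Insertion path: 10 -> 26 -> 19
Result: insert 18 as left child of 19
Final tree (level order): [10, 2, 26, None, None, 19, 39, 18]


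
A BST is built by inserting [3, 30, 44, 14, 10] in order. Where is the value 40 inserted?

Starting tree (level order): [3, None, 30, 14, 44, 10]
Insertion path: 3 -> 30 -> 44
Result: insert 40 as left child of 44
Final tree (level order): [3, None, 30, 14, 44, 10, None, 40]


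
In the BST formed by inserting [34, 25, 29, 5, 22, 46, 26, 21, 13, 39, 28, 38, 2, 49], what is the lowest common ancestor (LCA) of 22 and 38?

Tree insertion order: [34, 25, 29, 5, 22, 46, 26, 21, 13, 39, 28, 38, 2, 49]
Tree (level-order array): [34, 25, 46, 5, 29, 39, 49, 2, 22, 26, None, 38, None, None, None, None, None, 21, None, None, 28, None, None, 13]
In a BST, the LCA of p=22, q=38 is the first node v on the
root-to-leaf path with p <= v <= q (go left if both < v, right if both > v).
Walk from root:
  at 34: 22 <= 34 <= 38, this is the LCA
LCA = 34


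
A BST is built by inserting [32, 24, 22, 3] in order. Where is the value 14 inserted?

Starting tree (level order): [32, 24, None, 22, None, 3]
Insertion path: 32 -> 24 -> 22 -> 3
Result: insert 14 as right child of 3
Final tree (level order): [32, 24, None, 22, None, 3, None, None, 14]


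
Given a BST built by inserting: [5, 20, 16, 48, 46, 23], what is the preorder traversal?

Tree insertion order: [5, 20, 16, 48, 46, 23]
Tree (level-order array): [5, None, 20, 16, 48, None, None, 46, None, 23]
Preorder traversal: [5, 20, 16, 48, 46, 23]


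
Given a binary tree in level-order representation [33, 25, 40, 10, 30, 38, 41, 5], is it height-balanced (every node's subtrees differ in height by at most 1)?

Tree (level-order array): [33, 25, 40, 10, 30, 38, 41, 5]
Definition: a tree is height-balanced if, at every node, |h(left) - h(right)| <= 1 (empty subtree has height -1).
Bottom-up per-node check:
  node 5: h_left=-1, h_right=-1, diff=0 [OK], height=0
  node 10: h_left=0, h_right=-1, diff=1 [OK], height=1
  node 30: h_left=-1, h_right=-1, diff=0 [OK], height=0
  node 25: h_left=1, h_right=0, diff=1 [OK], height=2
  node 38: h_left=-1, h_right=-1, diff=0 [OK], height=0
  node 41: h_left=-1, h_right=-1, diff=0 [OK], height=0
  node 40: h_left=0, h_right=0, diff=0 [OK], height=1
  node 33: h_left=2, h_right=1, diff=1 [OK], height=3
All nodes satisfy the balance condition.
Result: Balanced


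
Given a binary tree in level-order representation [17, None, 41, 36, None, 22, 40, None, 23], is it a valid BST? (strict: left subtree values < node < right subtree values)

Level-order array: [17, None, 41, 36, None, 22, 40, None, 23]
Validate using subtree bounds (lo, hi): at each node, require lo < value < hi,
then recurse left with hi=value and right with lo=value.
Preorder trace (stopping at first violation):
  at node 17 with bounds (-inf, +inf): OK
  at node 41 with bounds (17, +inf): OK
  at node 36 with bounds (17, 41): OK
  at node 22 with bounds (17, 36): OK
  at node 23 with bounds (22, 36): OK
  at node 40 with bounds (36, 41): OK
No violation found at any node.
Result: Valid BST


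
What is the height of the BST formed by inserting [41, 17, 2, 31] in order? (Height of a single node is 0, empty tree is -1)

Insertion order: [41, 17, 2, 31]
Tree (level-order array): [41, 17, None, 2, 31]
Compute height bottom-up (empty subtree = -1):
  height(2) = 1 + max(-1, -1) = 0
  height(31) = 1 + max(-1, -1) = 0
  height(17) = 1 + max(0, 0) = 1
  height(41) = 1 + max(1, -1) = 2
Height = 2


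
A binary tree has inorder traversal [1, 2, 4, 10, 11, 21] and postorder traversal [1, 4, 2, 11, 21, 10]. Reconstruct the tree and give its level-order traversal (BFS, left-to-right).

Inorder:   [1, 2, 4, 10, 11, 21]
Postorder: [1, 4, 2, 11, 21, 10]
Algorithm: postorder visits root last, so walk postorder right-to-left;
each value is the root of the current inorder slice — split it at that
value, recurse on the right subtree first, then the left.
Recursive splits:
  root=10; inorder splits into left=[1, 2, 4], right=[11, 21]
  root=21; inorder splits into left=[11], right=[]
  root=11; inorder splits into left=[], right=[]
  root=2; inorder splits into left=[1], right=[4]
  root=4; inorder splits into left=[], right=[]
  root=1; inorder splits into left=[], right=[]
Reconstructed level-order: [10, 2, 21, 1, 4, 11]


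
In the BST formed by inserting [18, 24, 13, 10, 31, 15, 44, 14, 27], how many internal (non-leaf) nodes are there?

Tree built from: [18, 24, 13, 10, 31, 15, 44, 14, 27]
Tree (level-order array): [18, 13, 24, 10, 15, None, 31, None, None, 14, None, 27, 44]
Rule: An internal node has at least one child.
Per-node child counts:
  node 18: 2 child(ren)
  node 13: 2 child(ren)
  node 10: 0 child(ren)
  node 15: 1 child(ren)
  node 14: 0 child(ren)
  node 24: 1 child(ren)
  node 31: 2 child(ren)
  node 27: 0 child(ren)
  node 44: 0 child(ren)
Matching nodes: [18, 13, 15, 24, 31]
Count of internal (non-leaf) nodes: 5


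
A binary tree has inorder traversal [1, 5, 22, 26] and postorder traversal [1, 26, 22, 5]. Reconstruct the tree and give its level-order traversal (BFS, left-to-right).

Inorder:   [1, 5, 22, 26]
Postorder: [1, 26, 22, 5]
Algorithm: postorder visits root last, so walk postorder right-to-left;
each value is the root of the current inorder slice — split it at that
value, recurse on the right subtree first, then the left.
Recursive splits:
  root=5; inorder splits into left=[1], right=[22, 26]
  root=22; inorder splits into left=[], right=[26]
  root=26; inorder splits into left=[], right=[]
  root=1; inorder splits into left=[], right=[]
Reconstructed level-order: [5, 1, 22, 26]


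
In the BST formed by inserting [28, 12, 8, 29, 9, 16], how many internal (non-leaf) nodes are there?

Tree built from: [28, 12, 8, 29, 9, 16]
Tree (level-order array): [28, 12, 29, 8, 16, None, None, None, 9]
Rule: An internal node has at least one child.
Per-node child counts:
  node 28: 2 child(ren)
  node 12: 2 child(ren)
  node 8: 1 child(ren)
  node 9: 0 child(ren)
  node 16: 0 child(ren)
  node 29: 0 child(ren)
Matching nodes: [28, 12, 8]
Count of internal (non-leaf) nodes: 3


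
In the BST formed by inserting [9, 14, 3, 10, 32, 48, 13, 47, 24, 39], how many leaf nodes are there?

Tree built from: [9, 14, 3, 10, 32, 48, 13, 47, 24, 39]
Tree (level-order array): [9, 3, 14, None, None, 10, 32, None, 13, 24, 48, None, None, None, None, 47, None, 39]
Rule: A leaf has 0 children.
Per-node child counts:
  node 9: 2 child(ren)
  node 3: 0 child(ren)
  node 14: 2 child(ren)
  node 10: 1 child(ren)
  node 13: 0 child(ren)
  node 32: 2 child(ren)
  node 24: 0 child(ren)
  node 48: 1 child(ren)
  node 47: 1 child(ren)
  node 39: 0 child(ren)
Matching nodes: [3, 13, 24, 39]
Count of leaf nodes: 4


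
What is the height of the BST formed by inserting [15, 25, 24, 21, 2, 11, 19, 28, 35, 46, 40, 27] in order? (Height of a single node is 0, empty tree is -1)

Insertion order: [15, 25, 24, 21, 2, 11, 19, 28, 35, 46, 40, 27]
Tree (level-order array): [15, 2, 25, None, 11, 24, 28, None, None, 21, None, 27, 35, 19, None, None, None, None, 46, None, None, 40]
Compute height bottom-up (empty subtree = -1):
  height(11) = 1 + max(-1, -1) = 0
  height(2) = 1 + max(-1, 0) = 1
  height(19) = 1 + max(-1, -1) = 0
  height(21) = 1 + max(0, -1) = 1
  height(24) = 1 + max(1, -1) = 2
  height(27) = 1 + max(-1, -1) = 0
  height(40) = 1 + max(-1, -1) = 0
  height(46) = 1 + max(0, -1) = 1
  height(35) = 1 + max(-1, 1) = 2
  height(28) = 1 + max(0, 2) = 3
  height(25) = 1 + max(2, 3) = 4
  height(15) = 1 + max(1, 4) = 5
Height = 5


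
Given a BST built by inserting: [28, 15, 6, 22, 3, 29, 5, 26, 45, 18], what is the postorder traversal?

Tree insertion order: [28, 15, 6, 22, 3, 29, 5, 26, 45, 18]
Tree (level-order array): [28, 15, 29, 6, 22, None, 45, 3, None, 18, 26, None, None, None, 5]
Postorder traversal: [5, 3, 6, 18, 26, 22, 15, 45, 29, 28]


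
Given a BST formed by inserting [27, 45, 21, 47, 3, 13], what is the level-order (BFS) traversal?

Tree insertion order: [27, 45, 21, 47, 3, 13]
Tree (level-order array): [27, 21, 45, 3, None, None, 47, None, 13]
BFS from the root, enqueuing left then right child of each popped node:
  queue [27] -> pop 27, enqueue [21, 45], visited so far: [27]
  queue [21, 45] -> pop 21, enqueue [3], visited so far: [27, 21]
  queue [45, 3] -> pop 45, enqueue [47], visited so far: [27, 21, 45]
  queue [3, 47] -> pop 3, enqueue [13], visited so far: [27, 21, 45, 3]
  queue [47, 13] -> pop 47, enqueue [none], visited so far: [27, 21, 45, 3, 47]
  queue [13] -> pop 13, enqueue [none], visited so far: [27, 21, 45, 3, 47, 13]
Result: [27, 21, 45, 3, 47, 13]


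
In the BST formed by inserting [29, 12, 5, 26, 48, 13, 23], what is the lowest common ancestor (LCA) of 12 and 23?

Tree insertion order: [29, 12, 5, 26, 48, 13, 23]
Tree (level-order array): [29, 12, 48, 5, 26, None, None, None, None, 13, None, None, 23]
In a BST, the LCA of p=12, q=23 is the first node v on the
root-to-leaf path with p <= v <= q (go left if both < v, right if both > v).
Walk from root:
  at 29: both 12 and 23 < 29, go left
  at 12: 12 <= 12 <= 23, this is the LCA
LCA = 12


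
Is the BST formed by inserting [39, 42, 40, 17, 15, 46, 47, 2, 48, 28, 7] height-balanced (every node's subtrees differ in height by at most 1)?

Tree (level-order array): [39, 17, 42, 15, 28, 40, 46, 2, None, None, None, None, None, None, 47, None, 7, None, 48]
Definition: a tree is height-balanced if, at every node, |h(left) - h(right)| <= 1 (empty subtree has height -1).
Bottom-up per-node check:
  node 7: h_left=-1, h_right=-1, diff=0 [OK], height=0
  node 2: h_left=-1, h_right=0, diff=1 [OK], height=1
  node 15: h_left=1, h_right=-1, diff=2 [FAIL (|1--1|=2 > 1)], height=2
  node 28: h_left=-1, h_right=-1, diff=0 [OK], height=0
  node 17: h_left=2, h_right=0, diff=2 [FAIL (|2-0|=2 > 1)], height=3
  node 40: h_left=-1, h_right=-1, diff=0 [OK], height=0
  node 48: h_left=-1, h_right=-1, diff=0 [OK], height=0
  node 47: h_left=-1, h_right=0, diff=1 [OK], height=1
  node 46: h_left=-1, h_right=1, diff=2 [FAIL (|-1-1|=2 > 1)], height=2
  node 42: h_left=0, h_right=2, diff=2 [FAIL (|0-2|=2 > 1)], height=3
  node 39: h_left=3, h_right=3, diff=0 [OK], height=4
Node 15 violates the condition: |1 - -1| = 2 > 1.
Result: Not balanced


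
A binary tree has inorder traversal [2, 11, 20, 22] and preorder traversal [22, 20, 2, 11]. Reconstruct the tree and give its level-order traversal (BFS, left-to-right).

Inorder:  [2, 11, 20, 22]
Preorder: [22, 20, 2, 11]
Algorithm: preorder visits root first, so consume preorder in order;
for each root, split the current inorder slice at that value into
left-subtree inorder and right-subtree inorder, then recurse.
Recursive splits:
  root=22; inorder splits into left=[2, 11, 20], right=[]
  root=20; inorder splits into left=[2, 11], right=[]
  root=2; inorder splits into left=[], right=[11]
  root=11; inorder splits into left=[], right=[]
Reconstructed level-order: [22, 20, 2, 11]


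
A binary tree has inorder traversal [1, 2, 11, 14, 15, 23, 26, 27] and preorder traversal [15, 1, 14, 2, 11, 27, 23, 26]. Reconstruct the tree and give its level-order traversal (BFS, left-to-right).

Inorder:  [1, 2, 11, 14, 15, 23, 26, 27]
Preorder: [15, 1, 14, 2, 11, 27, 23, 26]
Algorithm: preorder visits root first, so consume preorder in order;
for each root, split the current inorder slice at that value into
left-subtree inorder and right-subtree inorder, then recurse.
Recursive splits:
  root=15; inorder splits into left=[1, 2, 11, 14], right=[23, 26, 27]
  root=1; inorder splits into left=[], right=[2, 11, 14]
  root=14; inorder splits into left=[2, 11], right=[]
  root=2; inorder splits into left=[], right=[11]
  root=11; inorder splits into left=[], right=[]
  root=27; inorder splits into left=[23, 26], right=[]
  root=23; inorder splits into left=[], right=[26]
  root=26; inorder splits into left=[], right=[]
Reconstructed level-order: [15, 1, 27, 14, 23, 2, 26, 11]


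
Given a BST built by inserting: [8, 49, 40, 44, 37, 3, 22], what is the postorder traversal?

Tree insertion order: [8, 49, 40, 44, 37, 3, 22]
Tree (level-order array): [8, 3, 49, None, None, 40, None, 37, 44, 22]
Postorder traversal: [3, 22, 37, 44, 40, 49, 8]


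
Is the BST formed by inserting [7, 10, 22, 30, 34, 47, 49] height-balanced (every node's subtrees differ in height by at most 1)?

Tree (level-order array): [7, None, 10, None, 22, None, 30, None, 34, None, 47, None, 49]
Definition: a tree is height-balanced if, at every node, |h(left) - h(right)| <= 1 (empty subtree has height -1).
Bottom-up per-node check:
  node 49: h_left=-1, h_right=-1, diff=0 [OK], height=0
  node 47: h_left=-1, h_right=0, diff=1 [OK], height=1
  node 34: h_left=-1, h_right=1, diff=2 [FAIL (|-1-1|=2 > 1)], height=2
  node 30: h_left=-1, h_right=2, diff=3 [FAIL (|-1-2|=3 > 1)], height=3
  node 22: h_left=-1, h_right=3, diff=4 [FAIL (|-1-3|=4 > 1)], height=4
  node 10: h_left=-1, h_right=4, diff=5 [FAIL (|-1-4|=5 > 1)], height=5
  node 7: h_left=-1, h_right=5, diff=6 [FAIL (|-1-5|=6 > 1)], height=6
Node 34 violates the condition: |-1 - 1| = 2 > 1.
Result: Not balanced
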